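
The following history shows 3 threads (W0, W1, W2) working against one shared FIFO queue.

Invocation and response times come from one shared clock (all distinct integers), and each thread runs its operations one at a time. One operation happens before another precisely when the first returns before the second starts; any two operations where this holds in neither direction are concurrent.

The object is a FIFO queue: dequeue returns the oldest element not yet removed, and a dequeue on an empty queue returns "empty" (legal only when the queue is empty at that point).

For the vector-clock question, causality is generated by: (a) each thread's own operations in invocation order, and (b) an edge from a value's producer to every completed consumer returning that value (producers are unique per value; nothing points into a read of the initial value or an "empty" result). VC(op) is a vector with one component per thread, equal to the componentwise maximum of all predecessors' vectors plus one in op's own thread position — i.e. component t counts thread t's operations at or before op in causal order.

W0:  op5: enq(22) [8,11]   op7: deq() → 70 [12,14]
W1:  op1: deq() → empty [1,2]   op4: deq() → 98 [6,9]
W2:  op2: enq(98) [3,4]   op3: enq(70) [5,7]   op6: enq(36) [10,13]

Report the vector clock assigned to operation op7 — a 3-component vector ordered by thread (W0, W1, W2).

op2, invoked 3, has no incoming edges; only W2's bump applies → (0, 0, 1)
op1, invoked 1, has no incoming edges; only W1's bump applies → (0, 1, 0)
op5, invoked 8, has no incoming edges; only W0's bump applies → (1, 0, 0)
invoked at 5, op3 merges VC(op2)=(0, 0, 1) and bumps W2's slot → (0, 0, 2)
invoked at 10, op6 merges VC(op3)=(0, 0, 2) and bumps W2's slot → (0, 0, 3)
invoked at 6, op4 merges VC(op1)=(0, 1, 0), VC(op2)=(0, 0, 1) and bumps W1's slot → (0, 2, 1)
invoked at 12, op7 merges VC(op3)=(0, 0, 2), VC(op5)=(1, 0, 0) and bumps W0's slot → (2, 0, 2)
target: VC(op7) = (2, 0, 2)

(2, 0, 2)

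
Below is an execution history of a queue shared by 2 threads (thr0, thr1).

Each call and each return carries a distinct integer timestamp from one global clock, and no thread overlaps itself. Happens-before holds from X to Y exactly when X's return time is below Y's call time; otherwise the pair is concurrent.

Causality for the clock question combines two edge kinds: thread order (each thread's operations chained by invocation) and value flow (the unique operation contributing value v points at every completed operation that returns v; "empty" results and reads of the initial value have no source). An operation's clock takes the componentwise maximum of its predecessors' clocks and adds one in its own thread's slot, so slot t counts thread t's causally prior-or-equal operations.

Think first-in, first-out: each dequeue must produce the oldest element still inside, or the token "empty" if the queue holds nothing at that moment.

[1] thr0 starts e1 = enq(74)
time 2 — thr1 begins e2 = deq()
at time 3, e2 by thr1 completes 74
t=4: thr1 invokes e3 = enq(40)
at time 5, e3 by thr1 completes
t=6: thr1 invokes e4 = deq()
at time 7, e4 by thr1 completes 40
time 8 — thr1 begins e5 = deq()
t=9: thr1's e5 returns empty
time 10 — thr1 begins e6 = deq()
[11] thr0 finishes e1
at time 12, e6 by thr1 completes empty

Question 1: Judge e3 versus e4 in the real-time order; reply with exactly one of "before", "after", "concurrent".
before

e3 spans [4,5], e4 spans [6,7]
resp(e3)=5 < inv(e4)=6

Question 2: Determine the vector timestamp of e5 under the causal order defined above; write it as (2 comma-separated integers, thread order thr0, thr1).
(1, 4)

VC(e1, invoked at 1): no causal predecessors; +1 on thr0 → (1, 0)
e2, invoked 2, takes VC(e1)=(1, 0) under max, adds 1 for thr1 → (1, 1)
e3, invoked 4, takes VC(e2)=(1, 1) under max, adds 1 for thr1 → (1, 2)
e4, invoked 6, takes VC(e3)=(1, 2) under max, adds 1 for thr1 → (1, 3)
e5, invoked 8, takes VC(e4)=(1, 3) under max, adds 1 for thr1 → (1, 4)
e6, invoked 10, takes VC(e5)=(1, 4) under max, adds 1 for thr1 → (1, 5)
target: VC(e5) = (1, 4)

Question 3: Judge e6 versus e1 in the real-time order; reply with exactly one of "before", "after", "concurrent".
concurrent

e6 spans [10,12], e1 spans [1,11]
the intervals overlap in both directions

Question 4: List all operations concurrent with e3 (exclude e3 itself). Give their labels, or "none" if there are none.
e1

e3 spans [4,5]: anything still running between times 4 and 5 counts as concurrent
e1 [1,11]: concurrent
e2 [2,3]: before
e4 [6,7]: after
e5 [8,9]: after
e6 [10,12]: after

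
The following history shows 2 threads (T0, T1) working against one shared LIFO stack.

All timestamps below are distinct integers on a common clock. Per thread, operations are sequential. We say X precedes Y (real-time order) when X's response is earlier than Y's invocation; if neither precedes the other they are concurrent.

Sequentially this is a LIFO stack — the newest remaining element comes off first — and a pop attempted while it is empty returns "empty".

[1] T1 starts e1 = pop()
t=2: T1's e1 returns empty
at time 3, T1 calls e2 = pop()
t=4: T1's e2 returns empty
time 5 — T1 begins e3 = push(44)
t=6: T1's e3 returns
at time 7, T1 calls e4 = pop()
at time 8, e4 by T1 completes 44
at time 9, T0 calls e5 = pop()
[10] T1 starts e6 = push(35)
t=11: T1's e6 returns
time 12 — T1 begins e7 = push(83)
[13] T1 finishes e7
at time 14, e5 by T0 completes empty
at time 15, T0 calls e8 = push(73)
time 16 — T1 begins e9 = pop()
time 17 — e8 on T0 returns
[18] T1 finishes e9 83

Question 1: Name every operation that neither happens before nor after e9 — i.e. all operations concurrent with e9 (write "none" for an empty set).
e8

concurrent with e9 ([16,18]): every op whose interval crosses 16..18
e1 [1,2]: before
e2 [3,4]: before
e3 [5,6]: before
e4 [7,8]: before
e5 [9,14]: before
e6 [10,11]: before
e7 [12,13]: before
e8 [15,17]: concurrent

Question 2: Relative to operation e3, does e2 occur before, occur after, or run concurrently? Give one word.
before

e2 spans [3,4], e3 spans [5,6]
resp(e2)=4 < inv(e3)=5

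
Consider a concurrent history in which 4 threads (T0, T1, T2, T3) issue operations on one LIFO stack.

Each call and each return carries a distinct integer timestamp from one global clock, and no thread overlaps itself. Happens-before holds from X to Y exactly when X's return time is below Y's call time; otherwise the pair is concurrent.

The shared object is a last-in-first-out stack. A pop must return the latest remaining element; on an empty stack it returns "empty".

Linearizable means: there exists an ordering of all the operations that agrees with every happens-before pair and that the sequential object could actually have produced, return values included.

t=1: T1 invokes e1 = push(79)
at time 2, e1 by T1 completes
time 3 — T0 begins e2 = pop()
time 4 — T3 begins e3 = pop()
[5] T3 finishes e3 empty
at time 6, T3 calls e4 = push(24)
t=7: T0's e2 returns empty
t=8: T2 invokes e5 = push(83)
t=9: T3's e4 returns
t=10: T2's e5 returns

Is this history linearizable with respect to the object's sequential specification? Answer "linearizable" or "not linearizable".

already the first 7 events (up to e2's response at time 7) admit no linearization; the first 6 still do
real-time-consistent orders of the 3 completed operations: 2 — all fail the LIFO stack replay
including or dropping the 1 pending operation (e4) in any combination fails
sample order e1, e2, e3 (pending dropped) stalls at step 2 — e2 pop() → empty has no legal effect
sample order e1, e3, e2 (pending dropped) stalls at step 2 — e3 pop() → empty has no legal effect

not linearizable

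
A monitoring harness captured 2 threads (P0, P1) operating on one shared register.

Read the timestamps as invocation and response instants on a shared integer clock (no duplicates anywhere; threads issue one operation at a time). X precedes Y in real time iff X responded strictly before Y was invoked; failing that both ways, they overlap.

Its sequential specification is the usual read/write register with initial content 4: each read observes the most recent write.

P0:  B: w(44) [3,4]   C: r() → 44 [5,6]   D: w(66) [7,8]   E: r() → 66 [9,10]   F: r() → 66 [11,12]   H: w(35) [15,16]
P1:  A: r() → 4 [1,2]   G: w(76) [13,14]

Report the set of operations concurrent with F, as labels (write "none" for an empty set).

F spans [11,12]: anything still running between times 11 and 12 counts as concurrent
A [1,2]: before
B [3,4]: before
C [5,6]: before
D [7,8]: before
E [9,10]: before
G [13,14]: after
H [15,16]: after

none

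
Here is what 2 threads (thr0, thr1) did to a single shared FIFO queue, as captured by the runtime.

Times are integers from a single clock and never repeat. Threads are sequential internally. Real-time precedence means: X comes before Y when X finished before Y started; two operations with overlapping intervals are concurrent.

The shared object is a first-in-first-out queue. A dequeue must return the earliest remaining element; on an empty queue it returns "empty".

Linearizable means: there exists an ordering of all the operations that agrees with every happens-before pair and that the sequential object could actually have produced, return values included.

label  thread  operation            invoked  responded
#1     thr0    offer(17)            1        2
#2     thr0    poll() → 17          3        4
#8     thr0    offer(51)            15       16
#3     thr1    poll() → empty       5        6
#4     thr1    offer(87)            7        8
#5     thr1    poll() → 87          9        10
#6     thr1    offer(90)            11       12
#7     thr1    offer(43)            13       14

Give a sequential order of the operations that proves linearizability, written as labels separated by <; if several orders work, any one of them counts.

step 1: #1 offer(17) — queue <17>
step 2: #2 poll() → 17 — queue <>
step 3: #3 poll() → empty — queue <>
step 4: #4 offer(87) — queue <87>
step 5: #5 poll() → 87 — queue <>
step 6: #6 offer(90) — queue <90>
step 7: #7 offer(43) — queue <90,43>
step 8: #8 offer(51) — queue <90,43,51>

#1 < #2 < #3 < #4 < #5 < #6 < #7 < #8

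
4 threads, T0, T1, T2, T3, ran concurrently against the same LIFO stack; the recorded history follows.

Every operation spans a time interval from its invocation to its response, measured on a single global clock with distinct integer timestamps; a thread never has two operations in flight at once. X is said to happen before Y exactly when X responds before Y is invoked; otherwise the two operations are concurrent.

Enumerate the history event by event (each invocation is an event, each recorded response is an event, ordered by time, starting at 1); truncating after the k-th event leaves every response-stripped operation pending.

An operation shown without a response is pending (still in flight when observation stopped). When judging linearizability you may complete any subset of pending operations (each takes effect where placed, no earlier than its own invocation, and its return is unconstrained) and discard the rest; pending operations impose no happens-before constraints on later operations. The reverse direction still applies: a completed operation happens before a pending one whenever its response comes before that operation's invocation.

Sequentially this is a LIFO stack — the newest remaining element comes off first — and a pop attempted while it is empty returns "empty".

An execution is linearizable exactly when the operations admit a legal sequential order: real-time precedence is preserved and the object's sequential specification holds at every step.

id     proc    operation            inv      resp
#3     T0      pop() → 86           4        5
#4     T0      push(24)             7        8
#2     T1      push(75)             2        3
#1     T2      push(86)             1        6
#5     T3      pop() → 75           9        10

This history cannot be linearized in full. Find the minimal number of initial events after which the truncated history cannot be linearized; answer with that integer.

events 1..9 are linearizable, e.g. via #2, #1, #3, #4:
after step 1 (#2 push(75)): stack <75>
after step 2 (#1 push(86)): stack <75,86>
after step 3 (#3 pop() → 86): stack <75>
after step 4 (#4 push(24)): stack <75,24>
adding event 10 (#5 responds at 10) leaves no legal real-time order
for example #1, #2, #3, #4, #5 fails at step 3: #3 pop() → 86 is not legal there
for example #2, #1, #3, #4, #5 fails at step 5: #5 pop() → 75 is not legal there

10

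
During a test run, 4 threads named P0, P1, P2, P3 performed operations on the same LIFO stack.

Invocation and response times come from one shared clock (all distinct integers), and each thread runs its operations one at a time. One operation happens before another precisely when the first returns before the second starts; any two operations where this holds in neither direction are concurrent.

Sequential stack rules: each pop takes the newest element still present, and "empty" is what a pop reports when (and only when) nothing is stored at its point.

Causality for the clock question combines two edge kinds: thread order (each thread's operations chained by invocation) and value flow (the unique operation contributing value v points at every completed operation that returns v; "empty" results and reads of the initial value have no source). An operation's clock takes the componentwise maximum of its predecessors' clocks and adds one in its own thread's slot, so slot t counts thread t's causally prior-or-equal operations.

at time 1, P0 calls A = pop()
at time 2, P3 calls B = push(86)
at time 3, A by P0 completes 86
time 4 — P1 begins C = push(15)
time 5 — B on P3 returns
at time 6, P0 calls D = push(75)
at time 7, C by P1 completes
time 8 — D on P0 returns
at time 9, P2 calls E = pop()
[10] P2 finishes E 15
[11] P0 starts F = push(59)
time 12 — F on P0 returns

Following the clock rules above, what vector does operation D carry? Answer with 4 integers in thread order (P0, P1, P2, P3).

no predecessors for B (invoked 2): P3 increments from zero → (0, 0, 0, 1)
no predecessors for C (invoked 4): P1 increments from zero → (0, 1, 0, 0)
VC(E, invoked at 9): max of VC(C)=(0, 1, 0, 0), then +1 on thread P2 → (0, 1, 1, 0)
VC(A, invoked at 1): max of VC(B)=(0, 0, 0, 1), then +1 on thread P0 → (1, 0, 0, 1)
VC(D, invoked at 6): max of VC(A)=(1, 0, 0, 1), then +1 on thread P0 → (2, 0, 0, 1)
VC(F, invoked at 11): max of VC(D)=(2, 0, 0, 1), then +1 on thread P0 → (3, 0, 0, 1)
target: VC(D) = (2, 0, 0, 1)

(2, 0, 0, 1)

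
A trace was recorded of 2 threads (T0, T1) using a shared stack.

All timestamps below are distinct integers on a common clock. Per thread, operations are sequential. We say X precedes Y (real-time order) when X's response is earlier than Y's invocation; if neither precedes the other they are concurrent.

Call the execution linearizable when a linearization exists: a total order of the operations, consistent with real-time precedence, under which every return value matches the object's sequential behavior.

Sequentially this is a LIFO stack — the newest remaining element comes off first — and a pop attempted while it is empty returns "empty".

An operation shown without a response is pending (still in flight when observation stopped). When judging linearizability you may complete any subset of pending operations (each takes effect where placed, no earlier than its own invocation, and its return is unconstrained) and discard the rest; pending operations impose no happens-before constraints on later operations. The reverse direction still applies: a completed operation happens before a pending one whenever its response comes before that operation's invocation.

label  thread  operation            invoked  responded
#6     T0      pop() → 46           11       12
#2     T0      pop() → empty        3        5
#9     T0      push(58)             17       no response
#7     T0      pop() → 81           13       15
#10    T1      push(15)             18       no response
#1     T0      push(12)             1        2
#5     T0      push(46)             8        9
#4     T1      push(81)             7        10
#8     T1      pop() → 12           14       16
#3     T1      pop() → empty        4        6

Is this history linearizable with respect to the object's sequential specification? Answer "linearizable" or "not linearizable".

not linearizable

already the first 6 events (up to #3's response at time 6) admit no linearization; the first 5 still do
no legal order exists: 2 real-time-consistent candidates over 3 completed stack operations, all rejected
take #1, #2, #3: step 2 already fails, because #2 pop() → empty cannot occur there
take #1, #3, #2: step 2 already fails, because #3 pop() → empty cannot occur there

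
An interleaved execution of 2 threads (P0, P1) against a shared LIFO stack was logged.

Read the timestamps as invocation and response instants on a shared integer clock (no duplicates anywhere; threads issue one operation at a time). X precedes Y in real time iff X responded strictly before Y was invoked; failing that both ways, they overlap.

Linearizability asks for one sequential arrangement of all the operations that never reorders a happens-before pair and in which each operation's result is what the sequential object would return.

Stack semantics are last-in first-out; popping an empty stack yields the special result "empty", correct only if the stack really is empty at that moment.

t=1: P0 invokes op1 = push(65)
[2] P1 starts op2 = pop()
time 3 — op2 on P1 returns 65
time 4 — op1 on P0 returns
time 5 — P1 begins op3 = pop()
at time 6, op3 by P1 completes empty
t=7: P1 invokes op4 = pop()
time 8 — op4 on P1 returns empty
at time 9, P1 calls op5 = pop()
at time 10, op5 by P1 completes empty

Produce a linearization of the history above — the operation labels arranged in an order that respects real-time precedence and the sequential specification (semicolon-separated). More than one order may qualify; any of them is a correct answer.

op1; op2; op3; op4; op5

1. op1 push(65), leaving stack <65>
2. op2 pop() → 65, leaving stack <>
3. op3 pop() → empty, leaving stack <>
4. op4 pop() → empty, leaving stack <>
5. op5 pop() → empty, leaving stack <>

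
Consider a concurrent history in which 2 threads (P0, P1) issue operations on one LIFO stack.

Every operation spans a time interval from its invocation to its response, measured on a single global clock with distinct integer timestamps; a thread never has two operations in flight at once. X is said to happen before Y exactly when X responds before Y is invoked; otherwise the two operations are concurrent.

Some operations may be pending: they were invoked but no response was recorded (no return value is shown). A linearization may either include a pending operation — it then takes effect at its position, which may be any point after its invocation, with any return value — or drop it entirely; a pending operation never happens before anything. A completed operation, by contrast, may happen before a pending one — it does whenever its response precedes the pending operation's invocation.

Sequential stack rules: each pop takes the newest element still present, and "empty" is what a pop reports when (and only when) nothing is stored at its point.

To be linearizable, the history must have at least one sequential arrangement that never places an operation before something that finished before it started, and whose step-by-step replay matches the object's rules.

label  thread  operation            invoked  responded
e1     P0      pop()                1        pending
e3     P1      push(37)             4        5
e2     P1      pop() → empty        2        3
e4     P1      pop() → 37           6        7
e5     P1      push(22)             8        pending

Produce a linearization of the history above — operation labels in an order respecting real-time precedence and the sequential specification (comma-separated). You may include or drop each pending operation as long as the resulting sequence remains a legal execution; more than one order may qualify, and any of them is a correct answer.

step 1: e1 pop() (pending, included) — stack <>
step 2: e2 pop() → empty — stack <>
step 3: e3 push(37) — stack <37>
step 4: e4 pop() → 37 — stack <>

e1, e2, e3, e4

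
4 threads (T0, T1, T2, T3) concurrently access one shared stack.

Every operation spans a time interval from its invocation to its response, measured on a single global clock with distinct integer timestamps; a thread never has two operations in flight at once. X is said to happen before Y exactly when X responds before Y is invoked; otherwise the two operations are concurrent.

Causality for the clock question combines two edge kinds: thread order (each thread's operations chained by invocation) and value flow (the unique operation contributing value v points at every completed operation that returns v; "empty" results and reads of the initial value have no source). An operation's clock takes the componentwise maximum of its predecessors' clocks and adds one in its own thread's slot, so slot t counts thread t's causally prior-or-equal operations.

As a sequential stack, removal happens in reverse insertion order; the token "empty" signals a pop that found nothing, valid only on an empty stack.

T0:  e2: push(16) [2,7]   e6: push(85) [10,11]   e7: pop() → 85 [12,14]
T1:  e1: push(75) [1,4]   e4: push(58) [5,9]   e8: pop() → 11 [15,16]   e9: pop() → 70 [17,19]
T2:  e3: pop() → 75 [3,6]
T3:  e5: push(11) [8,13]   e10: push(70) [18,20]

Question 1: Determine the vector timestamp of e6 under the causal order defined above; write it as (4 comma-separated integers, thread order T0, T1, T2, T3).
(2, 0, 0, 0)

e5 (invocation 8): nothing precedes it; T3's component alone gives (0, 0, 0, 1)
e1 (invocation 1): nothing precedes it; T1's component alone gives (0, 1, 0, 0)
e2 (invocation 2): nothing precedes it; T0's component alone gives (1, 0, 0, 0)
VC(e10, invoked at 18): max of VC(e5)=(0, 0, 0, 1), then +1 on thread T3 → (0, 0, 0, 2)
VC(e3, invoked at 3): max of VC(e1)=(0, 1, 0, 0), then +1 on thread T2 → (0, 1, 1, 0)
VC(e4, invoked at 5): max of VC(e1)=(0, 1, 0, 0), then +1 on thread T1 → (0, 2, 0, 0)
VC(e6, invoked at 10): max of VC(e2)=(1, 0, 0, 0), then +1 on thread T0 → (2, 0, 0, 0)
VC(e7, invoked at 12): max of VC(e6)=(2, 0, 0, 0), then +1 on thread T0 → (3, 0, 0, 0)
VC(e8, invoked at 15): max of VC(e4)=(0, 2, 0, 0), VC(e5)=(0, 0, 0, 1), then +1 on thread T1 → (0, 3, 0, 1)
VC(e9, invoked at 17): max of VC(e8)=(0, 3, 0, 1), VC(e10)=(0, 0, 0, 2), then +1 on thread T1 → (0, 4, 0, 2)
target: VC(e6) = (2, 0, 0, 0)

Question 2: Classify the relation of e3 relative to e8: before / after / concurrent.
before

e3 spans [3,6], e8 spans [15,16]
resp(e3)=6 < inv(e8)=15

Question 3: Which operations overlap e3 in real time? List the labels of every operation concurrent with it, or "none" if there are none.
e1, e2, e4

e3 runs from 3 to 6; window-overlapping ops are concurrent
e1 [1,4]: concurrent
e2 [2,7]: concurrent
e4 [5,9]: concurrent
e5 [8,13]: after
e6 [10,11]: after
e7 [12,14]: after
e8 [15,16]: after
e9 [17,19]: after
e10 [18,20]: after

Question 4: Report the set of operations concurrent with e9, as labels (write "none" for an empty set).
e10

concurrent with e9 ([17,19]): every op whose interval crosses 17..19
e1 [1,4]: before
e2 [2,7]: before
e3 [3,6]: before
e4 [5,9]: before
e5 [8,13]: before
e6 [10,11]: before
e7 [12,14]: before
e8 [15,16]: before
e10 [18,20]: concurrent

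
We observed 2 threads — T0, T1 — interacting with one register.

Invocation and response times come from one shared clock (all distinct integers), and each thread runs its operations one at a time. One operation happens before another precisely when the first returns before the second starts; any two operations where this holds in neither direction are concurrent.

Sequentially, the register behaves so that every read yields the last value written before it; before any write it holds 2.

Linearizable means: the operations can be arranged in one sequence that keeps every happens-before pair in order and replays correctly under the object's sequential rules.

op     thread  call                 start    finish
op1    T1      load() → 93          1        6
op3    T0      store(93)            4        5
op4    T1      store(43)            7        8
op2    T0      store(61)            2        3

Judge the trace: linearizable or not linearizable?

one valid linearization: op2, op3, op1, op4
after step 1 (op2 store(61)): value 61
after step 2 (op3 store(93)): value 93
after step 3 (op1 load() → 93): value 93
after step 4 (op4 store(43)): value 43

linearizable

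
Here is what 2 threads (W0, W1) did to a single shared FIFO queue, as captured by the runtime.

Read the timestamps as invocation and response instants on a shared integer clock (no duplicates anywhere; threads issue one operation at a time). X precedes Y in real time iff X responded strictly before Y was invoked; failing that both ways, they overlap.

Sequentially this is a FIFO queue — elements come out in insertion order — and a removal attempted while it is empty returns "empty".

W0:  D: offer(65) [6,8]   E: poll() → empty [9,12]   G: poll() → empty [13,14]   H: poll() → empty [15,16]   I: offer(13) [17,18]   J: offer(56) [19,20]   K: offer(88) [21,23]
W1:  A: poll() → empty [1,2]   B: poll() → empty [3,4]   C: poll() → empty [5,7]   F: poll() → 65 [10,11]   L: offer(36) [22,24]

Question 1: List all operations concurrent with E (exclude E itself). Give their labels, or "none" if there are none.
Answer: F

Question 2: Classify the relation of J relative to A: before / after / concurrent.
Answer: after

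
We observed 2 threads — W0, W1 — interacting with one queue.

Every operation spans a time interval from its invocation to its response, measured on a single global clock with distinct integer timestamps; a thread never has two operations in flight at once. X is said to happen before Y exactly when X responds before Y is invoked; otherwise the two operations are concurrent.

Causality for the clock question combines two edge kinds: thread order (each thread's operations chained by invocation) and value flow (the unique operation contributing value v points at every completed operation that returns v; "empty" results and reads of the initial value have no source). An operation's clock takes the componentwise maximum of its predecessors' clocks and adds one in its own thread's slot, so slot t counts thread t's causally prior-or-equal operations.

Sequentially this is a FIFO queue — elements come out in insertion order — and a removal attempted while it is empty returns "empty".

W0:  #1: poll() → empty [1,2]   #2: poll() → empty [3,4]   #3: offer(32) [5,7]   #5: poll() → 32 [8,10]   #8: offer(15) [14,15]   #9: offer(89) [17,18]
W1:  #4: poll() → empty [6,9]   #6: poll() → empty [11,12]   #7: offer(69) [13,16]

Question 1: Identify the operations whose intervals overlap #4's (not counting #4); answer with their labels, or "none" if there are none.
#4 runs from 6 to 9; window-overlapping ops are concurrent
#1 [1,2]: before
#2 [3,4]: before
#3 [5,7]: concurrent
#5 [8,10]: concurrent
#6 [11,12]: after
#7 [13,16]: after
#8 [14,15]: after
#9 [17,18]: after

#3, #5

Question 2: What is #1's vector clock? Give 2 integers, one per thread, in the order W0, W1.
VC(#4, invoked at 6): no causal predecessors; +1 on W1 → (0, 1)
VC(#1, invoked at 1): no causal predecessors; +1 on W0 → (1, 0)
from VC(#4)=(0, 1), #6 (invoked 11) maxes components and bumps W1 → (0, 2)
from VC(#1)=(1, 0), #2 (invoked 3) maxes components and bumps W0 → (2, 0)
from VC(#6)=(0, 2), #7 (invoked 13) maxes components and bumps W1 → (0, 3)
from VC(#2)=(2, 0), #3 (invoked 5) maxes components and bumps W0 → (3, 0)
from VC(#3)=(3, 0), #5 (invoked 8) maxes components and bumps W0 → (4, 0)
from VC(#5)=(4, 0), #8 (invoked 14) maxes components and bumps W0 → (5, 0)
from VC(#8)=(5, 0), #9 (invoked 17) maxes components and bumps W0 → (6, 0)
target: VC(#1) = (1, 0)

(1, 0)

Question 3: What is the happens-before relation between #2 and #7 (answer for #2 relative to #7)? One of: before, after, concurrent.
#2 spans [3,4], #7 spans [13,16]
resp(#2)=4 < inv(#7)=13

before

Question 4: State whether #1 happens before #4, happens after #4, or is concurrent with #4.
#1 spans [1,2], #4 spans [6,9]
resp(#1)=2 < inv(#4)=6

before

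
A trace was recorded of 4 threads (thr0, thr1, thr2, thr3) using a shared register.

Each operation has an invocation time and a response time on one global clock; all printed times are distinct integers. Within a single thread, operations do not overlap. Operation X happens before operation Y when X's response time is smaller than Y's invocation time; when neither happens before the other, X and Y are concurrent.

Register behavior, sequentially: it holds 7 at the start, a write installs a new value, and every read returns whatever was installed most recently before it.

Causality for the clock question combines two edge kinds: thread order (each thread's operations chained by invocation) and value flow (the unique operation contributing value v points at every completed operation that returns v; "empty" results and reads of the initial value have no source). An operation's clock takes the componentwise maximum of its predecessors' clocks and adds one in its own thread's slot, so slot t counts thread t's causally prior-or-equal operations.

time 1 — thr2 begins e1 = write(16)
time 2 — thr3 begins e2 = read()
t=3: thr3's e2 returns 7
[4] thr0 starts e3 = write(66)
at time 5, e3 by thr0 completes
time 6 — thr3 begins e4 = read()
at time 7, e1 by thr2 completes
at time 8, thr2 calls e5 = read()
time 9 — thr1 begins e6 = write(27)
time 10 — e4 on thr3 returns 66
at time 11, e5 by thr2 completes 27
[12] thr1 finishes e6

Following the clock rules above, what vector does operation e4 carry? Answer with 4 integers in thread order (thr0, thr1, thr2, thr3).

(1, 0, 0, 2)

e2 (invocation 2): nothing precedes it; thr3's component alone gives (0, 0, 0, 1)
e1 (invocation 1): nothing precedes it; thr2's component alone gives (0, 0, 1, 0)
e6 (invocation 9): nothing precedes it; thr1's component alone gives (0, 1, 0, 0)
e3 (invocation 4): nothing precedes it; thr0's component alone gives (1, 0, 0, 0)
invoked at 8, e5 merges VC(e1)=(0, 0, 1, 0), VC(e6)=(0, 1, 0, 0) and bumps thr2's slot → (0, 1, 2, 0)
invoked at 6, e4 merges VC(e2)=(0, 0, 0, 1), VC(e3)=(1, 0, 0, 0) and bumps thr3's slot → (1, 0, 0, 2)
target: VC(e4) = (1, 0, 0, 2)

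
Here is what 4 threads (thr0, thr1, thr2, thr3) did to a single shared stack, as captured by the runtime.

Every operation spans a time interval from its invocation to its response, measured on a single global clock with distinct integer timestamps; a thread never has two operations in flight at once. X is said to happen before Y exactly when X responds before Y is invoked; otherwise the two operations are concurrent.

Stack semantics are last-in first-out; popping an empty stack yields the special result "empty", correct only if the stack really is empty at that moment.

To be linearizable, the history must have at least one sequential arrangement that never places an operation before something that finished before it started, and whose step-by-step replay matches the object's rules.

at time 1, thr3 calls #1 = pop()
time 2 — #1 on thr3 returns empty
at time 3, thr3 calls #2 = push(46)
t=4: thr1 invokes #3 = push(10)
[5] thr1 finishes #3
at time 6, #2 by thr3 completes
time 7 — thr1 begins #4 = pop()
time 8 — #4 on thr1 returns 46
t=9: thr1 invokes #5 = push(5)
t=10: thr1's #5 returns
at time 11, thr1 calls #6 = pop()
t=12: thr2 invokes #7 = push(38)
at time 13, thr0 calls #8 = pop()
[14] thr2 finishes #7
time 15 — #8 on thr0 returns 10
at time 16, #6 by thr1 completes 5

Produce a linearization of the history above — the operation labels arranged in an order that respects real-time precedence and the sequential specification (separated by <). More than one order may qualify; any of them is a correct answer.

step 1: #1 pop() → empty — stack <>
step 2: #3 push(10) — stack <10>
step 3: #2 push(46) — stack <10,46>
step 4: #4 pop() → 46 — stack <10>
step 5: #5 push(5) — stack <10,5>
step 6: #6 pop() → 5 — stack <10>
step 7: #8 pop() → 10 — stack <>
step 8: #7 push(38) — stack <38>

#1 < #3 < #2 < #4 < #5 < #6 < #8 < #7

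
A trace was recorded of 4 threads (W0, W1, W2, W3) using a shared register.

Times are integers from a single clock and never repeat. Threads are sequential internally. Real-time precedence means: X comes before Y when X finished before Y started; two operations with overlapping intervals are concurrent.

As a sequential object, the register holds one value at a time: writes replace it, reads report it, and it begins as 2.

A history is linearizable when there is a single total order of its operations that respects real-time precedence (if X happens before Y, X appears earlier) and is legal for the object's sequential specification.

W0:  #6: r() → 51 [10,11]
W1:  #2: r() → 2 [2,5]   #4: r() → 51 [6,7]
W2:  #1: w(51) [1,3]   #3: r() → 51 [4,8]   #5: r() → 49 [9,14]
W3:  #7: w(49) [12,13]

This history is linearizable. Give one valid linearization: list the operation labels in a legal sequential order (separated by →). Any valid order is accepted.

#2 → #1 → #3 → #4 → #6 → #7 → #5

step 1: #2 r() → 2 — value 2
step 2: #1 w(51) — value 51
step 3: #3 r() → 51 — value 51
step 4: #4 r() → 51 — value 51
step 5: #6 r() → 51 — value 51
step 6: #7 w(49) — value 49
step 7: #5 r() → 49 — value 49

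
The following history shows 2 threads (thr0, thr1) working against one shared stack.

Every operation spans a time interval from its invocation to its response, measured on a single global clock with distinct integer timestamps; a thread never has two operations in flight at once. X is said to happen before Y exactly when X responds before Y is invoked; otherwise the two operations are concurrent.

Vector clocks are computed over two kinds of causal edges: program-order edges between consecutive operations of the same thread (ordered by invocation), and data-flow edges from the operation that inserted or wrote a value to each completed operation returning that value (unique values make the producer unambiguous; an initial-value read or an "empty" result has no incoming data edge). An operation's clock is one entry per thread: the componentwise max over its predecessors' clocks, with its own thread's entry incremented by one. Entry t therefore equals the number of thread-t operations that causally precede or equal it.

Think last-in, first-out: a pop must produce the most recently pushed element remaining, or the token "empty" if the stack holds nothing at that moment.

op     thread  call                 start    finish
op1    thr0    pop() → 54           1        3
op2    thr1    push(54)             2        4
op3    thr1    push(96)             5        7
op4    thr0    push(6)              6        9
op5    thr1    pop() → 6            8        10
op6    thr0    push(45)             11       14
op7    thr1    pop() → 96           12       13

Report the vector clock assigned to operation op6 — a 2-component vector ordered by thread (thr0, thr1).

(3, 1)

op2, invoked 2, has no incoming edges; only thr1's bump applies → (0, 1)
invoked at 5, op3 merges VC(op2)=(0, 1) and bumps thr1's slot → (0, 2)
invoked at 1, op1 merges VC(op2)=(0, 1) and bumps thr0's slot → (1, 1)
invoked at 6, op4 merges VC(op1)=(1, 1) and bumps thr0's slot → (2, 1)
invoked at 11, op6 merges VC(op4)=(2, 1) and bumps thr0's slot → (3, 1)
invoked at 8, op5 merges VC(op3)=(0, 2), VC(op4)=(2, 1) and bumps thr1's slot → (2, 3)
invoked at 12, op7 merges VC(op3)=(0, 2), VC(op5)=(2, 3) and bumps thr1's slot → (2, 4)
target: VC(op6) = (3, 1)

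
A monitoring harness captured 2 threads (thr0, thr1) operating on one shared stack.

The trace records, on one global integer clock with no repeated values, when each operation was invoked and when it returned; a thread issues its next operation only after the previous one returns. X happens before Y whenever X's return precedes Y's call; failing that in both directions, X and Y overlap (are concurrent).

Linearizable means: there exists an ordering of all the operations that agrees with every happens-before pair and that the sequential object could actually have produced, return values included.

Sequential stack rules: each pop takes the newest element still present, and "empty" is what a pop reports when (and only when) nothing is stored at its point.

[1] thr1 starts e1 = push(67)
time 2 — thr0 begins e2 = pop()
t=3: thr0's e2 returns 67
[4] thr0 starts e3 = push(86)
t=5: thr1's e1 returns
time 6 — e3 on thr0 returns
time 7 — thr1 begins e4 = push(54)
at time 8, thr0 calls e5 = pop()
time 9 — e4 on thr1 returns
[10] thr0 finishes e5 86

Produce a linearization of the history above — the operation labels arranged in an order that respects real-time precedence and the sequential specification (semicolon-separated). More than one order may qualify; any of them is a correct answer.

e1; e2; e3; e5; e4

after step 1 (e1 push(67)): stack <67>
after step 2 (e2 pop() → 67): stack <>
after step 3 (e3 push(86)): stack <86>
after step 4 (e5 pop() → 86): stack <>
after step 5 (e4 push(54)): stack <54>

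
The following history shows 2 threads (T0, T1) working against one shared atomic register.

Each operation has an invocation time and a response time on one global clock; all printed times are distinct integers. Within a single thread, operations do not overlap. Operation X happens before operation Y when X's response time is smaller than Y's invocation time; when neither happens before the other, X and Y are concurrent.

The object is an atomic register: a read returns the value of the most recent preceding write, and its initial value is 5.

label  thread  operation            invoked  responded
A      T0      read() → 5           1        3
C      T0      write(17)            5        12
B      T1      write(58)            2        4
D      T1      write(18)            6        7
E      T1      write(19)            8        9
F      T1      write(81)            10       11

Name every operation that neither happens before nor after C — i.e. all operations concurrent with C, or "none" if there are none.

C spans [5,12]; an op avoiding the whole window 5..12 is ordered, any other is concurrent
A [1,3]: before
B [2,4]: before
D [6,7]: concurrent
E [8,9]: concurrent
F [10,11]: concurrent

D, E, F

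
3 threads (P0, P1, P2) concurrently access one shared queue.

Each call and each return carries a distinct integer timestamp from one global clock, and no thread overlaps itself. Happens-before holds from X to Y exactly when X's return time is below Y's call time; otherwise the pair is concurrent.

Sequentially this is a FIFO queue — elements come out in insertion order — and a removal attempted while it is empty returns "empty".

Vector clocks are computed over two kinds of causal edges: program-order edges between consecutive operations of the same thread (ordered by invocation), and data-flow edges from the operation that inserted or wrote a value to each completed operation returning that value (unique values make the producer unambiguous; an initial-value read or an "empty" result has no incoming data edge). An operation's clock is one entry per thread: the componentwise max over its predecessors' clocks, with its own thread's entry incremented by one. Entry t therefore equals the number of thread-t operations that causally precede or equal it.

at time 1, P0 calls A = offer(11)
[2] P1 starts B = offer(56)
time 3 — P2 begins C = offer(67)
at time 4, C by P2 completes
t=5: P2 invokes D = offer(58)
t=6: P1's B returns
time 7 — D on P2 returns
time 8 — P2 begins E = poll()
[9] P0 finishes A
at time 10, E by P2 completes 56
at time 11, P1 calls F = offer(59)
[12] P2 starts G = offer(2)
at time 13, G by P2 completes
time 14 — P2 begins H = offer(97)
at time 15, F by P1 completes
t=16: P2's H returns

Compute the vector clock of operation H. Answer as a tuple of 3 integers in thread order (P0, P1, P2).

C, invoked 3, has no incoming edges; only P2's bump applies → (0, 0, 1)
B, invoked 2, has no incoming edges; only P1's bump applies → (0, 1, 0)
A, invoked 1, has no incoming edges; only P0's bump applies → (1, 0, 0)
from VC(C)=(0, 0, 1), D (invoked 5) maxes components and bumps P2 → (0, 0, 2)
from VC(B)=(0, 1, 0), F (invoked 11) maxes components and bumps P1 → (0, 2, 0)
from VC(B)=(0, 1, 0), VC(D)=(0, 0, 2), E (invoked 8) maxes components and bumps P2 → (0, 1, 3)
from VC(E)=(0, 1, 3), G (invoked 12) maxes components and bumps P2 → (0, 1, 4)
from VC(G)=(0, 1, 4), H (invoked 14) maxes components and bumps P2 → (0, 1, 5)
target: VC(H) = (0, 1, 5)

(0, 1, 5)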